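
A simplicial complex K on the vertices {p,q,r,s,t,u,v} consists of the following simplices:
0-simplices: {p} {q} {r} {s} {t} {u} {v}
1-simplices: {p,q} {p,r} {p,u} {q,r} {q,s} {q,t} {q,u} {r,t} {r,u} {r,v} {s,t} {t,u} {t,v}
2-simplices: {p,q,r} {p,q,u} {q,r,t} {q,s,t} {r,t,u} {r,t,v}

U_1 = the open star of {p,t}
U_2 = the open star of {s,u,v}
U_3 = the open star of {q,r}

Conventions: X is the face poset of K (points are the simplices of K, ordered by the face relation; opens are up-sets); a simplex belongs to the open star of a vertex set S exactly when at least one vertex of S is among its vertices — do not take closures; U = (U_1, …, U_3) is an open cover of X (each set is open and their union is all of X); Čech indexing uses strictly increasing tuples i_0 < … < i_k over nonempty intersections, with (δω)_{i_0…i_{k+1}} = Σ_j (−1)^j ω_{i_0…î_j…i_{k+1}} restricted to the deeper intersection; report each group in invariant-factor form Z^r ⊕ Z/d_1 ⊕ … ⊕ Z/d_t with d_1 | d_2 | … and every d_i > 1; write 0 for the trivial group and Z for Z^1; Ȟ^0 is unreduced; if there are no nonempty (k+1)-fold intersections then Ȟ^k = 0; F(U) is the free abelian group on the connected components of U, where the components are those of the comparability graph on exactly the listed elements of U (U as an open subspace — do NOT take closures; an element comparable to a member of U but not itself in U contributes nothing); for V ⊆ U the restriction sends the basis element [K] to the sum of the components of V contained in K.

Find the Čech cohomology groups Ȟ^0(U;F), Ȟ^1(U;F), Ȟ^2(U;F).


nonempty overlaps:
  U1={{p},{t},{p,q},{p,r},{p,u},{q,t},{r,t},{s,t},{t,u},{t,v},{p,q,r},{p,q,u},{q,r,t},{q,s,t},{r,t,u},{r,t,v}} U2={{s},{u},{v},{p,u},{q,s},{q,u},{r,u},{r,v},{s,t},{t,u},{t,v},{p,q,u},{q,s,t},{r,t,u},{r,t,v}} U3={{q},{r},{p,q},{p,r},{q,r},{q,s},{q,t},{q,u},{r,t},{r,u},{r,v},{p,q,r},{p,q,u},{q,r,t},{q,s,t},{r,t,u},{r,t,v}}
  U12={{p,u},{s,t},{t,u},{t,v},{p,q,u},{q,s,t},{r,t,u},{r,t,v}} U13={{p,q},{p,r},{q,t},{r,t},{p,q,r},{p,q,u},{q,r,t},{q,s,t},{r,t,u},{r,t,v}} U23={{q,s},{q,u},{r,u},{r,v},{p,q,u},{q,s,t},{r,t,u},{r,t,v}}
  U123={{p,q,u},{q,s,t},{r,t,u},{r,t,v}}
components per intersection:
  U1: {{p},{p,q},{p,r},{p,u},{p,q,r},{p,q,u}} {{t},{q,t},{r,t},{s,t},{t,u},{t,v},{q,r,t},{q,s,t},{r,t,u},{r,t,v}}
  U2: {{s},{q,s},{s,t},{q,s,t}} {{u},{p,u},{q,u},{r,u},{t,u},{p,q,u},{r,t,u}} {{v},{r,v},{t,v},{r,t,v}}
  U3: {{q},{r},{p,q},{p,r},{q,r},{q,s},{q,t},{q,u},{r,t},{r,u},{r,v},{p,q,r},{p,q,u},{q,r,t},{q,s,t},{r,t,u},{r,t,v}}
  U12: {{p,u},{p,q,u}} {{s,t},{q,s,t}} {{t,u},{r,t,u}} {{t,v},{r,t,v}}
  U13: {{p,q},{p,r},{p,q,r},{p,q,u}} {{q,t},{r,t},{q,r,t},{q,s,t},{r,t,u},{r,t,v}}
  U23: {{q,s},{q,s,t}} {{q,u},{p,q,u}} {{r,u},{r,t,u}} {{r,v},{r,t,v}}
  U123: {{p,q,u}} {{q,s,t}} {{r,t,u}} {{r,t,v}}
C dims 6,10,4; δ0: rk 5, SNF 1^5; δ1: rk 4, SNF 1^4
degree 0: 6−5−0 = 1 → Ȟ^0 ≅ Z
degree 1: 10−4−5 = 1 → Ȟ^1 ≅ Z
degree 2: 4−0−4 = 0 → Ȟ^2 ≅ 0

Ȟ^0 ≅ Z,  Ȟ^1 ≅ Z,  Ȟ^2 ≅ 0


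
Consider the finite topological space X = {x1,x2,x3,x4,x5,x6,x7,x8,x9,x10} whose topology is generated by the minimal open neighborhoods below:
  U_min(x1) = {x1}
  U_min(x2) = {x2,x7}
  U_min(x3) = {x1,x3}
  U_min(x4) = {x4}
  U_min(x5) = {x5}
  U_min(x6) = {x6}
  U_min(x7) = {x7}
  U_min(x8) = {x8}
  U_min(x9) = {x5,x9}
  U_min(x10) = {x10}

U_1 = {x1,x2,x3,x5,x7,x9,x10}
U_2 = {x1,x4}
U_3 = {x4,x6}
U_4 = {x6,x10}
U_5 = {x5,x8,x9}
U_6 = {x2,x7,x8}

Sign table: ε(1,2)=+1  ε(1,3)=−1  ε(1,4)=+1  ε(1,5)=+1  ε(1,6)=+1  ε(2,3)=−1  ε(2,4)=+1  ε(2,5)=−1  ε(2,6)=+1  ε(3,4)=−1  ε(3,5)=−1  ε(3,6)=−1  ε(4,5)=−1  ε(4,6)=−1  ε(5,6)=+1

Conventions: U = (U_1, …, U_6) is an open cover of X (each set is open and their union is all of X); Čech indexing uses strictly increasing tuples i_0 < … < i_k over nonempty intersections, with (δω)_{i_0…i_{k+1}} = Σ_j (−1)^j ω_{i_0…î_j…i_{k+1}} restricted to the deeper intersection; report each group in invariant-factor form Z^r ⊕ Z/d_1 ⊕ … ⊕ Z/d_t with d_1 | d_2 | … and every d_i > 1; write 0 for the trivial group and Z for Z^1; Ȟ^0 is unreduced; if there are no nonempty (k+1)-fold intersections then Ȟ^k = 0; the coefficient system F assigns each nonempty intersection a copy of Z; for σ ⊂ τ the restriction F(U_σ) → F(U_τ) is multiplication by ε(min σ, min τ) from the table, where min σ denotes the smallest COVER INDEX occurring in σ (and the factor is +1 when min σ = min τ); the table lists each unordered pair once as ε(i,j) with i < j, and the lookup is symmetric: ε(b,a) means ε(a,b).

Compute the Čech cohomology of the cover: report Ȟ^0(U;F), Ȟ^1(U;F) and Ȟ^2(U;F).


nerve simplices:
  U12={x1} U14={x10} U15={x5,x9} U16={x2,x7} U23={x4} U34={x6} U56={x8}
C dims 6,7; δ0: rk 5, SNF 1^5
degree 0: 6−5−0 = 1 → Ȟ^0 ≅ Z
degree 1: 7−0−5 = 2 → Ȟ^1 ≅ Z^2
degree 2: 0−0−0 = 0 → Ȟ^2 ≅ 0

Ȟ^0 ≅ Z; Ȟ^1 ≅ Z^2; Ȟ^2 ≅ 0


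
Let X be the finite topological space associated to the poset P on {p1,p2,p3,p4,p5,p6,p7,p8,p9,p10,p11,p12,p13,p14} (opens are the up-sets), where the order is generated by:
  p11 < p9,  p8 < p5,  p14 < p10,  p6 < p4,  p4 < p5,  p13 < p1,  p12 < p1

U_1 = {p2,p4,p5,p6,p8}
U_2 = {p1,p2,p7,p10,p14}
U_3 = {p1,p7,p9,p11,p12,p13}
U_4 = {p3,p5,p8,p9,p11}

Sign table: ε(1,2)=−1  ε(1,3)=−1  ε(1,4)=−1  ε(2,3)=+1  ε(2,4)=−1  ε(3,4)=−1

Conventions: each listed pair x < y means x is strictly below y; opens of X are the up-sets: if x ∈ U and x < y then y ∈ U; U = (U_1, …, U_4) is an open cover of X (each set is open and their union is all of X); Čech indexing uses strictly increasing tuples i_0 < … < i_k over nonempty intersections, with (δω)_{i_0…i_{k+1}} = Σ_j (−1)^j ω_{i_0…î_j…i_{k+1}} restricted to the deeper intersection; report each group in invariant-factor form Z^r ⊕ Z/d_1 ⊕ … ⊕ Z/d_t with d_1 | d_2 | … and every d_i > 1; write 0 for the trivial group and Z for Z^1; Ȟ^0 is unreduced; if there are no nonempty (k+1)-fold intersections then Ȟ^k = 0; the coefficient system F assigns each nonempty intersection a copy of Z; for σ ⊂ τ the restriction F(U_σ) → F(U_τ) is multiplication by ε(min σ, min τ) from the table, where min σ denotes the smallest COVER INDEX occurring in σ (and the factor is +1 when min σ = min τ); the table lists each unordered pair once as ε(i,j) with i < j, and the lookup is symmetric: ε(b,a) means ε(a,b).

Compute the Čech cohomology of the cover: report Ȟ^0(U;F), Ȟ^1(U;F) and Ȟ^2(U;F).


nerve of the cover:
  U12={p2} U14={p5,p8} U23={p1,p7} U34={p9,p11}
C dims 4,4; δ0: rk 4, SNF 1^3·2
Ȟ^0 = (4 − 4) − 0 = 0, so Ȟ^0 ≅ 0
Ȟ^1 = (4 − 0) − 4 = 0 plus torsion [2], so Ȟ^1 ≅ Z/2
Ȟ^2 = (0 − 0) − 0 = 0, so Ȟ^2 ≅ 0

Ȟ^0 ≅ 0, Ȟ^1 ≅ Z/2 and Ȟ^2 ≅ 0


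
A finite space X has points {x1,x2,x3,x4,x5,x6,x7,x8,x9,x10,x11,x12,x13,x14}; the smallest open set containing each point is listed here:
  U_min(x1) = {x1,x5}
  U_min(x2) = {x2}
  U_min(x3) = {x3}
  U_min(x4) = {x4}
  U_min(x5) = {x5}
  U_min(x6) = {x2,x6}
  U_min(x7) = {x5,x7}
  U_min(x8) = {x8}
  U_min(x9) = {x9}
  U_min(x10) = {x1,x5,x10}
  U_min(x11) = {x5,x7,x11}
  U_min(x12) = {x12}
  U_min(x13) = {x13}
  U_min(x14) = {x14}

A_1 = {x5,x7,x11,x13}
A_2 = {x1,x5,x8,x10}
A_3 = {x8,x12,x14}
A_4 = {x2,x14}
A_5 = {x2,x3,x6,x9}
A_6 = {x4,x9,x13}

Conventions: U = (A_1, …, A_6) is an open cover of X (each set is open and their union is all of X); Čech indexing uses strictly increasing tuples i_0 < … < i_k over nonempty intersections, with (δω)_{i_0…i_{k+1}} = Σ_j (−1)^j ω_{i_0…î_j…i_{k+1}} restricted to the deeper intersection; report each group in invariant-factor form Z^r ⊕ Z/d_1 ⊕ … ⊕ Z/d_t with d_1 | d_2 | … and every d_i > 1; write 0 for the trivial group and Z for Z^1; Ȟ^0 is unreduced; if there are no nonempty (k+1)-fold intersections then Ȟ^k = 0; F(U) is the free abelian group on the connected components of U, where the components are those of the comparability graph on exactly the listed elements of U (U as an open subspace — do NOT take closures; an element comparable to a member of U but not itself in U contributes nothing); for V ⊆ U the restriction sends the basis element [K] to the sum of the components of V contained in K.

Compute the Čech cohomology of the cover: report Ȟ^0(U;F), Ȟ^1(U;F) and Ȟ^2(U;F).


nerve of the cover:
  A12={x5} A16={x13} A23={x8} A34={x14} A45={x2} A56={x9}
components per intersection:
  A1: {x5,x7,x11} {x13}
  A2: {x1,x5,x10} {x8}
  A3: {x8} {x12} {x14}
  A4: {x2} {x14}
  A5: {x2,x6} {x3} {x9}
  A6: {x4} {x9} {x13}
  A12: {x5}
  A16: {x13}
  A23: {x8}
  A34: {x14}
  A45: {x2}
  A56: {x9}
C dims 15,6; δ0: rk 6, SNF 1^6
Ȟ^0 = (15 − 6) − 0 = 9, so Ȟ^0 ≅ Z^9
Ȟ^1 = (6 − 0) − 6 = 0, so Ȟ^1 ≅ 0
Ȟ^2 = (0 − 0) − 0 = 0, so Ȟ^2 ≅ 0

Ȟ^0(U;F) ≅ Z^9, Ȟ^1(U;F) ≅ 0, Ȟ^2(U;F) ≅ 0


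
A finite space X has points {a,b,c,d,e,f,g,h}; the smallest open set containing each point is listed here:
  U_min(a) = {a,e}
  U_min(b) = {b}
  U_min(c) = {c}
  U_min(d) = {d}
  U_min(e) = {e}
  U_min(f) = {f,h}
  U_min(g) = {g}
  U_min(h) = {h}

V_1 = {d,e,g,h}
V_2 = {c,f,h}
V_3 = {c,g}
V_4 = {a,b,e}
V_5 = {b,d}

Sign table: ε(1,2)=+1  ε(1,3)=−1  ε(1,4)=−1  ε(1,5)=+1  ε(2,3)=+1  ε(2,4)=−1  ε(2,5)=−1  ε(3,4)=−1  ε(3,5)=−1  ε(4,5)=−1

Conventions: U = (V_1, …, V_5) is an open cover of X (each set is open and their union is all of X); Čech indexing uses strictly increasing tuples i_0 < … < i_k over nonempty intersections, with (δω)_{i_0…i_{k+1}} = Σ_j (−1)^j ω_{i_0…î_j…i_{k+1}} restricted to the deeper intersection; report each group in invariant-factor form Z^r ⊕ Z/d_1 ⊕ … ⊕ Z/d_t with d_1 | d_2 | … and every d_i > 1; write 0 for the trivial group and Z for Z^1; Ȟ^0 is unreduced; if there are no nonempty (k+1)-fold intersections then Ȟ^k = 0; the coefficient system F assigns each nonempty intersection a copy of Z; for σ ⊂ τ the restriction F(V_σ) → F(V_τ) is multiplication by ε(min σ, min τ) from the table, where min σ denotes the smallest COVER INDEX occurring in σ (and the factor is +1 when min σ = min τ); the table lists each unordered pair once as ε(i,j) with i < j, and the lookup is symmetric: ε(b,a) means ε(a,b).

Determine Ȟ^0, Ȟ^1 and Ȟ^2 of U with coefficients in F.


Ȟ^0 ≅ 0, Ȟ^1 ≅ Z ⊕ Z/2 and Ȟ^2 ≅ 0

cover nerve:
  V12={h} V13={g} V14={e} V15={d} V23={c} V45={b}
C dims 5,6; δ0: rk 5, SNF 1^4·2
Ȟ^0: (5−5)−0=0 ⇒ 0
Ȟ^1: (6−0)−5=1 plus torsion [2] ⇒ Z ⊕ Z/2
Ȟ^2: (0−0)−0=0 ⇒ 0


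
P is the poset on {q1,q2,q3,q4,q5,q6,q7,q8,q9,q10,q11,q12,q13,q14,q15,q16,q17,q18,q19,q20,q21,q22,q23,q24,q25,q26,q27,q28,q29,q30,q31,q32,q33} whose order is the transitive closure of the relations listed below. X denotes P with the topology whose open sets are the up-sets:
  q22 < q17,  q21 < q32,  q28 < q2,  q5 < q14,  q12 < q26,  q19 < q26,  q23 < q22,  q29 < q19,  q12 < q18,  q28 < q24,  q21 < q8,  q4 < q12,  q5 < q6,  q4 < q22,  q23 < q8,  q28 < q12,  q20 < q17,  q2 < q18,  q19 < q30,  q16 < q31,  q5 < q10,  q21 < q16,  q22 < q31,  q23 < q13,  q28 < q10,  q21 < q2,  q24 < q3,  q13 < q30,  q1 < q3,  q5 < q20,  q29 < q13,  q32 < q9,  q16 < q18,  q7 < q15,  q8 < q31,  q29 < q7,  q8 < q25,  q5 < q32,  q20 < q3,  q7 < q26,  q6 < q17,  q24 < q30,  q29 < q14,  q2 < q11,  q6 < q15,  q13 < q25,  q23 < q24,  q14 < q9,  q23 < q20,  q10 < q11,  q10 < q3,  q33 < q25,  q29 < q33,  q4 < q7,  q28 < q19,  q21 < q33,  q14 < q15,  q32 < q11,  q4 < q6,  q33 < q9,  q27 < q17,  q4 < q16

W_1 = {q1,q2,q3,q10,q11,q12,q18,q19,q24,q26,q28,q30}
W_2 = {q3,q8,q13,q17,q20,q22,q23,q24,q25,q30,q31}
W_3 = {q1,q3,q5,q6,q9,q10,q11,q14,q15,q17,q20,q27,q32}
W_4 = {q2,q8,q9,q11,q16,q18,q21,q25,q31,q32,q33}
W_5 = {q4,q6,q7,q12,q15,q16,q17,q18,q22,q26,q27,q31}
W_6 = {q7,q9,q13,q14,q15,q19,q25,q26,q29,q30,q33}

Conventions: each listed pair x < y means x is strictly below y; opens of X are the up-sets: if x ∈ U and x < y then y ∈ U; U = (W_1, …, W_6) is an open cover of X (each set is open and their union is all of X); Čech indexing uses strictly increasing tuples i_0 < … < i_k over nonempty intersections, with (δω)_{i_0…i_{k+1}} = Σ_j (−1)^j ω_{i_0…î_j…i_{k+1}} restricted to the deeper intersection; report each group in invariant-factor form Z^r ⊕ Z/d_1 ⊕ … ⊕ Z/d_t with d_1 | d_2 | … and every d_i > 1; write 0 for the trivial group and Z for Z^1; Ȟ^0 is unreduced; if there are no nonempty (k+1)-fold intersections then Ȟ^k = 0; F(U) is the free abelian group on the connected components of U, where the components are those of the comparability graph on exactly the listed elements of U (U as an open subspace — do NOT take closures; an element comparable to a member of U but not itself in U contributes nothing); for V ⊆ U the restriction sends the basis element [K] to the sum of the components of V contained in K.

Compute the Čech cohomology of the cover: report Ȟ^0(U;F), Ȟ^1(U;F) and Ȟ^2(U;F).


Ȟ^0 = Z, Ȟ^1 = 0 and Ȟ^2 = Z/2

nonempty overlaps:
  W12={q3,q24,q30} W13={q1,q3,q10,q11} W14={q2,q11,q18} W15={q12,q18,q26} W16={q19,q26,q30} W23={q3,q17,q20} W24={q8,q25,q31} W25={q17,q22,q31} W26={q13,q25,q30} W34={q9,q11,q32} W35={q6,q15,q17,q27} W36={q9,q14,q15} W45={q16,q18,q31} W46={q9,q25,q33} W56={q7,q15,q26}
  W123={q3} W126={q30} W134={q11} W145={q18} W156={q26} W235={q17} W245={q31} W246={q25} W346={q9} W356={q15}
components per intersection:
  W1: {q1,q2,q3,q10,q11,q12,q18,q19,q24,q26,q28,q30}
  W2: {q3,q8,q13,q17,q20,q22,q23,q24,q25,q30,q31}
  W3: {q1,q3,q5,q6,q9,q10,q11,q14,q15,q17,q20,q27,q32}
  W4: {q2,q8,q9,q11,q16,q18,q21,q25,q31,q32,q33}
  W5: {q4,q6,q7,q12,q15,q16,q17,q18,q22,q26,q27,q31}
  W6: {q7,q9,q13,q14,q15,q19,q25,q26,q29,q30,q33}
  W12: {q3,q24,q30}
  W13: {q1,q3,q10,q11}
  W14: {q2,q11,q18}
  W15: {q12,q18,q26}
  W16: {q19,q26,q30}
  W23: {q3,q17,q20}
  W24: {q8,q25,q31}
  W25: {q17,q22,q31}
  W26: {q13,q25,q30}
  W34: {q9,q11,q32}
  W35: {q6,q15,q17,q27}
  W36: {q9,q14,q15}
  W45: {q16,q18,q31}
  W46: {q9,q25,q33}
  W56: {q7,q15,q26}
  W123: {q3}
  W126: {q30}
  W134: {q11}
  W145: {q18}
  W156: {q26}
  W235: {q17}
  W245: {q31}
  W246: {q25}
  W346: {q9}
  W356: {q15}
C dims 6,15,10; δ0: rk 5, SNF 1^5; δ1: rk 10, SNF 1^9·2
degree 0: 6−5−0 = 1 → Ȟ^0 ≅ Z
degree 1: 15−10−5 = 0 → Ȟ^1 ≅ 0
degree 2: 10−0−10 = 0 plus torsion [2] → Ȟ^2 ≅ Z/2


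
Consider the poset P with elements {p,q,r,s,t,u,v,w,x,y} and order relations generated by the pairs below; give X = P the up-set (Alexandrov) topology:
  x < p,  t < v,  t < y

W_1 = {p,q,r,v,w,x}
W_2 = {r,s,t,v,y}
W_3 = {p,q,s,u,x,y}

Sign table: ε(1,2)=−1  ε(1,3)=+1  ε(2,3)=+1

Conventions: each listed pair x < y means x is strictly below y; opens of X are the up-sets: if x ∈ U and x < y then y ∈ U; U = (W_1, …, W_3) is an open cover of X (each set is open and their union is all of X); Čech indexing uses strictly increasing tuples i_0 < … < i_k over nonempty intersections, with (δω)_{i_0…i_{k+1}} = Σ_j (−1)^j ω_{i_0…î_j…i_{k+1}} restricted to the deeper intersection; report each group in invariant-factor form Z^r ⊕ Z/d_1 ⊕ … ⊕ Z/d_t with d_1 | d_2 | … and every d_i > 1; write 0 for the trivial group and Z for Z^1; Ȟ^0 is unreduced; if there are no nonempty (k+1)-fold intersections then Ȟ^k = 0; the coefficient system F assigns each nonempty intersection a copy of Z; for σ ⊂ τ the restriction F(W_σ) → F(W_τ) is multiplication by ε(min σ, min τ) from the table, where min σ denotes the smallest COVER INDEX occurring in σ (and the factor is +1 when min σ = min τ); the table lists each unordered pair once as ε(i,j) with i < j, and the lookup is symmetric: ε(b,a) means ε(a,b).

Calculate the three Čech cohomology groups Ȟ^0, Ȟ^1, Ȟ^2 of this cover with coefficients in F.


Ȟ^0(U;F) ≅ 0, Ȟ^1(U;F) ≅ Z/2 and Ȟ^2(U;F) ≅ 0

intersection data:
  W12={r,v} W13={p,q,x} W23={s,y}
C dims 3,3; δ0: rk 3, SNF 1^2·2
Ȟ^0 = (3 − 3) − 0 = 0, so Ȟ^0 ≅ 0
Ȟ^1 = (3 − 0) − 3 = 0 plus torsion [2], so Ȟ^1 ≅ Z/2
Ȟ^2 = (0 − 0) − 0 = 0, so Ȟ^2 ≅ 0


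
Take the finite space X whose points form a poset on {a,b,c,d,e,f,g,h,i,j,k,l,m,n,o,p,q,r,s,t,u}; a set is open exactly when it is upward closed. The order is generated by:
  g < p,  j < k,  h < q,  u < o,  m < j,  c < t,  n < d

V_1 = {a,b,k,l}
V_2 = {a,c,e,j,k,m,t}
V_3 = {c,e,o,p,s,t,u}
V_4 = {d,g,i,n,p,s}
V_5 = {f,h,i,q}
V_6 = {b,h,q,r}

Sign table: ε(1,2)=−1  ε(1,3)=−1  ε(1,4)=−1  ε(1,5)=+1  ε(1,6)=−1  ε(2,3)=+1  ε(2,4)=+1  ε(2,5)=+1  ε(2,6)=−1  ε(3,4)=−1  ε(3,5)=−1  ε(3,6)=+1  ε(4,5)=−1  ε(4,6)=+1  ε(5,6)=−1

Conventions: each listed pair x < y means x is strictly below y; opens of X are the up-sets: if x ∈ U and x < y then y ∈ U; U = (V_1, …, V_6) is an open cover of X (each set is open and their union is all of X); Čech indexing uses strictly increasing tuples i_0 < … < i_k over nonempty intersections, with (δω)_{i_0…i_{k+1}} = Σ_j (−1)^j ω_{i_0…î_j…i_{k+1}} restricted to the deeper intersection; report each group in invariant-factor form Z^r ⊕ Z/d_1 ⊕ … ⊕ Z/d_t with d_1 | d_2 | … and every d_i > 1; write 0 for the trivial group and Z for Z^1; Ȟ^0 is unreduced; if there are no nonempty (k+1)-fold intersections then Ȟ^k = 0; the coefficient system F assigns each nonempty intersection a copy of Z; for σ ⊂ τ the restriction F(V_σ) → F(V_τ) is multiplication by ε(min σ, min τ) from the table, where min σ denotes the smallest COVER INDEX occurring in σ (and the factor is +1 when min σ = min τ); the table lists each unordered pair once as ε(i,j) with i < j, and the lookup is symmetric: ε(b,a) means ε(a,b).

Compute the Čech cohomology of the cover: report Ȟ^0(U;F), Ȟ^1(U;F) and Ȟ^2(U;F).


Ȟ^0 = 0,  Ȟ^1 = Z/2,  Ȟ^2 = 0

nonempty intersections:
  V12={a,k} V16={b} V23={c,e,t} V34={p,s} V45={i} V56={h,q}
C dims 6,6; δ0: rk 6, SNF 1^5·2
Ȟ^0: (6−6)−0=0 ⇒ 0
Ȟ^1: (6−0)−6=0 plus torsion [2] ⇒ Z/2
Ȟ^2: (0−0)−0=0 ⇒ 0


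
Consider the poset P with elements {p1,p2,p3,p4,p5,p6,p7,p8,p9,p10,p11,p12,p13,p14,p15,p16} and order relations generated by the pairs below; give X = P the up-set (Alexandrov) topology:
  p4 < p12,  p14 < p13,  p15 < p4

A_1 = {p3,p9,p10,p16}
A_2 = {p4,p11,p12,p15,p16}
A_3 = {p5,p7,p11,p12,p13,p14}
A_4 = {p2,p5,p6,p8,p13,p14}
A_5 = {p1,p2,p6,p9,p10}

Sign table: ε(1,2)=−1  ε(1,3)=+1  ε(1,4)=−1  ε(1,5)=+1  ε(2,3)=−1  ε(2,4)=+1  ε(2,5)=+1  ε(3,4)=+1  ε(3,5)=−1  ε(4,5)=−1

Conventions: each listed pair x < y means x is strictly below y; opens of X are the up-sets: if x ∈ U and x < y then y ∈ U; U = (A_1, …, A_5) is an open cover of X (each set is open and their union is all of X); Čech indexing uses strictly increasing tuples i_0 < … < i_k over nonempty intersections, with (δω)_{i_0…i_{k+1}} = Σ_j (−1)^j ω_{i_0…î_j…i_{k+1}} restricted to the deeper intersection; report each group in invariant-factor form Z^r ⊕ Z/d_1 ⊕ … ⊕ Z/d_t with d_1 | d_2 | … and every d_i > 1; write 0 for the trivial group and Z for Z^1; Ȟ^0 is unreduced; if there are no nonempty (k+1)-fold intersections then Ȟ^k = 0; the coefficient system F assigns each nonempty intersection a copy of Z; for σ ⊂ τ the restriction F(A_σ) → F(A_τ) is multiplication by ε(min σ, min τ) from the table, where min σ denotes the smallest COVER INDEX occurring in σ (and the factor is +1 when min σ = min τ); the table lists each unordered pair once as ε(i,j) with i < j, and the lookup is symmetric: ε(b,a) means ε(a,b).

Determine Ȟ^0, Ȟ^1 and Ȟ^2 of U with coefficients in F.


nonempty intersections:
  A12={p16} A15={p9,p10} A23={p11,p12} A34={p5,p13,p14} A45={p2,p6}
C dims 5,5; δ0: rk 5, SNF 1^4·2
Ȟ^0: (5−5)−0=0 ⇒ 0
Ȟ^1: (5−0)−5=0 plus torsion [2] ⇒ Z/2
Ȟ^2: (0−0)−0=0 ⇒ 0

Ȟ^0 ≅ 0,  Ȟ^1 ≅ Z/2,  Ȟ^2 ≅ 0


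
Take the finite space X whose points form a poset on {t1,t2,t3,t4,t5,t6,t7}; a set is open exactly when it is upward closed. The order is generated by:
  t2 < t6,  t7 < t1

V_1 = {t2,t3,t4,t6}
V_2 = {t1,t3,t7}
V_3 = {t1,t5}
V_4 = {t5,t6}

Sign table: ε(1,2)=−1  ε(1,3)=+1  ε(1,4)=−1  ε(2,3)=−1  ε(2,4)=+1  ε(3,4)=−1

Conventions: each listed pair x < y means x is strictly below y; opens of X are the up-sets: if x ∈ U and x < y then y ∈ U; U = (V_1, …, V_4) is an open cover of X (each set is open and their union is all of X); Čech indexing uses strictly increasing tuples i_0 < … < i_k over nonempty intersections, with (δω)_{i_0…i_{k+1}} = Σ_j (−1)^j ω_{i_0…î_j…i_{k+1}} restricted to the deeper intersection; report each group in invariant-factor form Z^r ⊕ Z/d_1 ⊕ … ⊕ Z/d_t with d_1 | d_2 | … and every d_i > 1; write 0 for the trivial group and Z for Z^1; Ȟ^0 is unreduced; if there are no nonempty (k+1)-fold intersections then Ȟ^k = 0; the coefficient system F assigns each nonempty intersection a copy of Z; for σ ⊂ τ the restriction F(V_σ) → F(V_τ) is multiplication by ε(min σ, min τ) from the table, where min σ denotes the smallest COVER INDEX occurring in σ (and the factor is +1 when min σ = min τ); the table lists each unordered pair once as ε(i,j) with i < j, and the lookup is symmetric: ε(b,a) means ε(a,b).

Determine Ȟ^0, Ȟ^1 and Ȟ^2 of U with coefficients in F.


nonempty overlaps:
  V12={t3} V14={t6} V23={t1} V34={t5}
C dims 4,4; δ0: rk 3, SNF 1^3
degree 0: 4−3−0 = 1 → Ȟ^0 ≅ Z
degree 1: 4−0−3 = 1 → Ȟ^1 ≅ Z
degree 2: 0−0−0 = 0 → Ȟ^2 ≅ 0

Ȟ^0(U;F) ≅ Z; Ȟ^1(U;F) ≅ Z; Ȟ^2(U;F) ≅ 0


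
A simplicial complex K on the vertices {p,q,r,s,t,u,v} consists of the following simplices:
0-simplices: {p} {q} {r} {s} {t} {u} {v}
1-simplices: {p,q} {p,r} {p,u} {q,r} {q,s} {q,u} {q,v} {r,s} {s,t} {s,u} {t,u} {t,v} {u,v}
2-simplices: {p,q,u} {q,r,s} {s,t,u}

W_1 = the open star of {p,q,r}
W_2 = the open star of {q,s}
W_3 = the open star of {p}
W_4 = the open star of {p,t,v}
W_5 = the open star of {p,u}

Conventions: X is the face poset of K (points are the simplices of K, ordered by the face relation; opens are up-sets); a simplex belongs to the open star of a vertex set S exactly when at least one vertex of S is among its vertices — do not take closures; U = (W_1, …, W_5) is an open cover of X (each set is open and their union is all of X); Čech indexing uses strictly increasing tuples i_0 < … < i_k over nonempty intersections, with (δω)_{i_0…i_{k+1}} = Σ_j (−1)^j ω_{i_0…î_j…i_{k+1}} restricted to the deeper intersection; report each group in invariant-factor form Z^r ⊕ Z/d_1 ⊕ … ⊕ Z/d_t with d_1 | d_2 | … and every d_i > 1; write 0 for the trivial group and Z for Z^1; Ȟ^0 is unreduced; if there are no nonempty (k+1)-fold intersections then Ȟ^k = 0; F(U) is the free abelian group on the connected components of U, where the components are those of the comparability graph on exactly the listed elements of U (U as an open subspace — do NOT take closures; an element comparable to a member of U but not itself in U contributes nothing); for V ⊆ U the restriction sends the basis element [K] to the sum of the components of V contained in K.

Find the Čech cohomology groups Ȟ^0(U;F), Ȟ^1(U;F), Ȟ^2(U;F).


intersection data:
  W1={{p},{q},{r},{p,q},{p,r},{p,u},{q,r},{q,s},{q,u},{q,v},{r,s},{p,q,u},{q,r,s}} W2={{q},{s},{p,q},{q,r},{q,s},{q,u},{q,v},{r,s},{s,t},{s,u},{p,q,u},{q,r,s},{s,t,u}} W3={{p},{p,q},{p,r},{p,u},{p,q,u}} W4={{p},{t},{v},{p,q},{p,r},{p,u},{q,v},{s,t},{t,u},{t,v},{u,v},{p,q,u},{s,t,u}} W5={{p},{u},{p,q},{p,r},{p,u},{q,u},{s,u},{t,u},{u,v},{p,q,u},{s,t,u}}
  W12={{q},{p,q},{q,r},{q,s},{q,u},{q,v},{r,s},{p,q,u},{q,r,s}} W13={{p},{p,q},{p,r},{p,u},{p,q,u}} W14={{p},{p,q},{p,r},{p,u},{q,v},{p,q,u}} W15={{p},{p,q},{p,r},{p,u},{q,u},{p,q,u}} W23={{p,q},{p,q,u}} W24={{p,q},{q,v},{s,t},{p,q,u},{s,t,u}} W25={{p,q},{q,u},{s,u},{p,q,u},{s,t,u}} W34={{p},{p,q},{p,r},{p,u},{p,q,u}} W35={{p},{p,q},{p,r},{p,u},{p,q,u}} W45={{p},{p,q},{p,r},{p,u},{t,u},{u,v},{p,q,u},{s,t,u}}
  W123={{p,q},{p,q,u}} W124={{p,q},{q,v},{p,q,u}} W125={{p,q},{q,u},{p,q,u}} W134={{p},{p,q},{p,r},{p,u},{p,q,u}} W135={{p},{p,q},{p,r},{p,u},{p,q,u}} W145={{p},{p,q},{p,r},{p,u},{p,q,u}} W234={{p,q},{p,q,u}} W235={{p,q},{p,q,u}} W245={{p,q},{p,q,u},{s,t,u}} W345={{p},{p,q},{p,r},{p,u},{p,q,u}}
  W1234={{p,q},{p,q,u}} W1235={{p,q},{p,q,u}} W1245={{p,q},{p,q,u}} W1345={{p},{p,q},{p,r},{p,u},{p,q,u}} W2345={{p,q},{p,q,u}}
  W12345={{p,q},{p,q,u}}
components per intersection:
  W1: {{p},{q},{r},{p,q},{p,r},{p,u},{q,r},{q,s},{q,u},{q,v},{r,s},{p,q,u},{q,r,s}}
  W2: {{q},{s},{p,q},{q,r},{q,s},{q,u},{q,v},{r,s},{s,t},{s,u},{p,q,u},{q,r,s},{s,t,u}}
  W3: {{p},{p,q},{p,r},{p,u},{p,q,u}}
  W4: {{p},{p,q},{p,r},{p,u},{p,q,u}} {{t},{v},{q,v},{s,t},{t,u},{t,v},{u,v},{s,t,u}}
  W5: {{p},{u},{p,q},{p,r},{p,u},{q,u},{s,u},{t,u},{u,v},{p,q,u},{s,t,u}}
  W12: {{q},{p,q},{q,r},{q,s},{q,u},{q,v},{r,s},{p,q,u},{q,r,s}}
  W13: {{p},{p,q},{p,r},{p,u},{p,q,u}}
  W14: {{p},{p,q},{p,r},{p,u},{p,q,u}} {{q,v}}
  W15: {{p},{p,q},{p,r},{p,u},{q,u},{p,q,u}}
  W23: {{p,q},{p,q,u}}
  W24: {{p,q},{p,q,u}} {{q,v}} {{s,t},{s,t,u}}
  W25: {{p,q},{q,u},{p,q,u}} {{s,u},{s,t,u}}
  W34: {{p},{p,q},{p,r},{p,u},{p,q,u}}
  W35: {{p},{p,q},{p,r},{p,u},{p,q,u}}
  W45: {{p},{p,q},{p,r},{p,u},{p,q,u}} {{t,u},{s,t,u}} {{u,v}}
  W123: {{p,q},{p,q,u}}
  W124: {{p,q},{p,q,u}} {{q,v}}
  W125: {{p,q},{q,u},{p,q,u}}
  W134: {{p},{p,q},{p,r},{p,u},{p,q,u}}
  W135: {{p},{p,q},{p,r},{p,u},{p,q,u}}
  W145: {{p},{p,q},{p,r},{p,u},{p,q,u}}
  W234: {{p,q},{p,q,u}}
  W235: {{p,q},{p,q,u}}
  W245: {{p,q},{p,q,u}} {{s,t,u}}
  W345: {{p},{p,q},{p,r},{p,u},{p,q,u}}
  W1234: {{p,q},{p,q,u}}
  W1235: {{p,q},{p,q,u}}
  W1245: {{p,q},{p,q,u}}
  W1345: {{p},{p,q},{p,r},{p,u},{p,q,u}}
  W2345: {{p,q},{p,q,u}}
  W12345: {{p,q},{p,q,u}}
C dims 6,16,12,5; δ0: rk 5, SNF 1^5; δ1: rk 8, SNF 1^8; δ2: rk 4, SNF 1^4
Ȟ^0 = (6 − 5) − 0 = 1, so Ȟ^0 ≅ Z
Ȟ^1 = (16 − 8) − 5 = 3, so Ȟ^1 ≅ Z^3
Ȟ^2 = (12 − 4) − 8 = 0, so Ȟ^2 ≅ 0

Ȟ^0 ≅ Z; Ȟ^1 ≅ Z^3; Ȟ^2 ≅ 0


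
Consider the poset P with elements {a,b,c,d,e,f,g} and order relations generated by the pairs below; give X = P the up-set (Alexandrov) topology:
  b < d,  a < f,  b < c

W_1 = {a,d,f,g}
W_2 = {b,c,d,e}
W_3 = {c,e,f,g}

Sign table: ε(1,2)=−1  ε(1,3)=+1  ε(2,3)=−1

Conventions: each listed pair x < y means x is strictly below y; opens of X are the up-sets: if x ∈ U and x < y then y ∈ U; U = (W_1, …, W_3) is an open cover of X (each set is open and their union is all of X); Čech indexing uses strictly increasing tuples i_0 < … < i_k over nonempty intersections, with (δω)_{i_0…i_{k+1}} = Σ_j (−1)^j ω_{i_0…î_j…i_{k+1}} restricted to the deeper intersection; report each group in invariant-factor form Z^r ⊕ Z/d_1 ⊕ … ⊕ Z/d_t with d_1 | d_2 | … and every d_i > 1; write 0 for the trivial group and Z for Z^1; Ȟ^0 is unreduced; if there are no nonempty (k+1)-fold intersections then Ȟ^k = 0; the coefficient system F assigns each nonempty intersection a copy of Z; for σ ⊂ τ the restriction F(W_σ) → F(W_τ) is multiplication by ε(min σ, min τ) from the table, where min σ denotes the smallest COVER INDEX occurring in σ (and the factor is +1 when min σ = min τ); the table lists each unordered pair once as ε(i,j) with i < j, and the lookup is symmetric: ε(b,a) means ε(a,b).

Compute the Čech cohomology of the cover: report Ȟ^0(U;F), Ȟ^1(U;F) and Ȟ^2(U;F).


nerve of the cover:
  W12={d} W13={f,g} W23={c,e}
C dims 3,3; δ0: rk 2, SNF 1^2
Ȟ^0 = (3 − 2) − 0 = 1, so Ȟ^0 ≅ Z
Ȟ^1 = (3 − 0) − 2 = 1, so Ȟ^1 ≅ Z
Ȟ^2 = (0 − 0) − 0 = 0, so Ȟ^2 ≅ 0

Ȟ^0(U;F) ≅ Z; Ȟ^1(U;F) ≅ Z; Ȟ^2(U;F) ≅ 0


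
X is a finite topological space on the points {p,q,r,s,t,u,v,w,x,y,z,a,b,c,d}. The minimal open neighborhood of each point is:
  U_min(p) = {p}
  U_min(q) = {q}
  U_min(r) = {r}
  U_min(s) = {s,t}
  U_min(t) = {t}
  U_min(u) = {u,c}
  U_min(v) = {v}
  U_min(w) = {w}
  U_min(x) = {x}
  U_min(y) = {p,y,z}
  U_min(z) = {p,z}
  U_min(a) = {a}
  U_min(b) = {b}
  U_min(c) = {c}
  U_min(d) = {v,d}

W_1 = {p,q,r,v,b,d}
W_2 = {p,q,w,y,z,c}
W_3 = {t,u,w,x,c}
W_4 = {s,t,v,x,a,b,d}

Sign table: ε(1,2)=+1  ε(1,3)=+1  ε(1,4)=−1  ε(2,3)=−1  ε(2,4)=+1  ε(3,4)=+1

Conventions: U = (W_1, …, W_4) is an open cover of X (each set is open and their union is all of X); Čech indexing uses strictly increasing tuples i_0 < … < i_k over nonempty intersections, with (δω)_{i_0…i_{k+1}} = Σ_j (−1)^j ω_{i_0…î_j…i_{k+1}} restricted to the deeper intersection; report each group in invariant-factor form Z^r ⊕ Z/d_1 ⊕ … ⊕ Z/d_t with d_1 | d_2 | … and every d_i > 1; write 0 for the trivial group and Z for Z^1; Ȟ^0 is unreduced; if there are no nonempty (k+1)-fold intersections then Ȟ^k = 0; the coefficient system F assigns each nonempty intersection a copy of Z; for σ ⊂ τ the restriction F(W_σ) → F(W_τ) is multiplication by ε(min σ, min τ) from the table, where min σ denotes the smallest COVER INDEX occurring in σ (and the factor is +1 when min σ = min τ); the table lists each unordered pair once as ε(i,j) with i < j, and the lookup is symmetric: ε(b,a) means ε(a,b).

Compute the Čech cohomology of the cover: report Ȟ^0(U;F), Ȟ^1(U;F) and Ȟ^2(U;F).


Ȟ^0 ≅ Z, Ȟ^1 ≅ Z, Ȟ^2 ≅ 0

intersection data:
  W12={p,q} W14={v,b,d} W23={w,c} W34={t,x}
C dims 4,4; δ0: rk 3, SNF 1^3
Ȟ^0 = (4 − 3) − 0 = 1, so Ȟ^0 ≅ Z
Ȟ^1 = (4 − 0) − 3 = 1, so Ȟ^1 ≅ Z
Ȟ^2 = (0 − 0) − 0 = 0, so Ȟ^2 ≅ 0


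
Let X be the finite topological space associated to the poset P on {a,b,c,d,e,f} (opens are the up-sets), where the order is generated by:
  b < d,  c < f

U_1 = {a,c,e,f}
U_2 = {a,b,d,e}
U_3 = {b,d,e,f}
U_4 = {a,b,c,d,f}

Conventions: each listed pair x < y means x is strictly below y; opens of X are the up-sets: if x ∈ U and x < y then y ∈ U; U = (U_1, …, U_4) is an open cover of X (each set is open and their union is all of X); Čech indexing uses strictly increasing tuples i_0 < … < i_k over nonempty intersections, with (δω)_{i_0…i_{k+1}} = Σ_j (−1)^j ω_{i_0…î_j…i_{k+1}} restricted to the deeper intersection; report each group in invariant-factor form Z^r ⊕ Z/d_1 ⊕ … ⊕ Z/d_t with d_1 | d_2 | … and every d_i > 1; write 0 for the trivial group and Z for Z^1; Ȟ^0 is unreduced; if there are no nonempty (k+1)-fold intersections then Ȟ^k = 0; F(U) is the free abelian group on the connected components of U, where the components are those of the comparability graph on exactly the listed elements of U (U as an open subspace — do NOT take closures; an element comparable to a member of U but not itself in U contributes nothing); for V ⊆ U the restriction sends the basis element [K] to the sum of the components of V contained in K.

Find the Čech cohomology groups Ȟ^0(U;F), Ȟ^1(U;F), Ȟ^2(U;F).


Ȟ^0(U;F) ≅ Z^4; Ȟ^1(U;F) ≅ 0; Ȟ^2(U;F) ≅ 0

cover nerve:
  U12={a,e} U13={e,f} U14={a,c,f} U23={b,d,e} U24={a,b,d} U34={b,d,f}
  U123={e} U124={a} U134={f} U234={b,d}
components per intersection:
  U1: {a} {c,f} {e}
  U2: {a} {b,d} {e}
  U3: {b,d} {e} {f}
  U4: {a} {b,d} {c,f}
  U12: {a} {e}
  U13: {e} {f}
  U14: {a} {c,f}
  U23: {b,d} {e}
  U24: {a} {b,d}
  U34: {b,d} {f}
  U123: {e}
  U124: {a}
  U134: {f}
  U234: {b,d}
C dims 12,12,4; δ0: rk 8, SNF 1^8; δ1: rk 4, SNF 1^4
Ȟ^0: (12−8)−0=4 ⇒ Z^4
Ȟ^1: (12−4)−8=0 ⇒ 0
Ȟ^2: (4−0)−4=0 ⇒ 0


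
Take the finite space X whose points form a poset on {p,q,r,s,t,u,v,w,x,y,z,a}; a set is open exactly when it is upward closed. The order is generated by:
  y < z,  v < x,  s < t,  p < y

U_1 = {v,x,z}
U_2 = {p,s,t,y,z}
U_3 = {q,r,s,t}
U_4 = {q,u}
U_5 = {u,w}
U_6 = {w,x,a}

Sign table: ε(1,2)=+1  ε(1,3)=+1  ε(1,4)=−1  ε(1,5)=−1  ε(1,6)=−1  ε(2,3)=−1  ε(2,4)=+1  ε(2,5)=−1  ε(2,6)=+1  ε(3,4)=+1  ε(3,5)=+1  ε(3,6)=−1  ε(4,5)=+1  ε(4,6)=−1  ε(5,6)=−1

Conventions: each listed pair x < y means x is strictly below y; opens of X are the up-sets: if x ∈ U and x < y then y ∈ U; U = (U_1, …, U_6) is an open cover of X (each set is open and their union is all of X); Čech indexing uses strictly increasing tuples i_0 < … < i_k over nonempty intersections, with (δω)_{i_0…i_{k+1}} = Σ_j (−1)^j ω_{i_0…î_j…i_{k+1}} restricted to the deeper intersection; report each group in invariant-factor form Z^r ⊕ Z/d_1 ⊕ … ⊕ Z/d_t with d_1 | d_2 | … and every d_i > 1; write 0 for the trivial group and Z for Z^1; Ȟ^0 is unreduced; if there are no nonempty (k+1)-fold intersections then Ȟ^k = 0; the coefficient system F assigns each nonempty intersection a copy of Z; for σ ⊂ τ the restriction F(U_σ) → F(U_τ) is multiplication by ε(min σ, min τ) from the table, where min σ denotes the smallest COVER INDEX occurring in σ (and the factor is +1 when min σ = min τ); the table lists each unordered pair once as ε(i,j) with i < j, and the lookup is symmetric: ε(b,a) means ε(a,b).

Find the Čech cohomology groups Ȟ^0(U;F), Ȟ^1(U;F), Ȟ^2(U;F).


Ȟ^0 ≅ 0, Ȟ^1 ≅ Z/2 and Ȟ^2 ≅ 0

intersection data:
  U12={z} U16={x} U23={s,t} U34={q} U45={u} U56={w}
C dims 6,6; δ0: rk 6, SNF 1^5·2
Ȟ^0 = (6 − 6) − 0 = 0, so Ȟ^0 ≅ 0
Ȟ^1 = (6 − 0) − 6 = 0 plus torsion [2], so Ȟ^1 ≅ Z/2
Ȟ^2 = (0 − 0) − 0 = 0, so Ȟ^2 ≅ 0


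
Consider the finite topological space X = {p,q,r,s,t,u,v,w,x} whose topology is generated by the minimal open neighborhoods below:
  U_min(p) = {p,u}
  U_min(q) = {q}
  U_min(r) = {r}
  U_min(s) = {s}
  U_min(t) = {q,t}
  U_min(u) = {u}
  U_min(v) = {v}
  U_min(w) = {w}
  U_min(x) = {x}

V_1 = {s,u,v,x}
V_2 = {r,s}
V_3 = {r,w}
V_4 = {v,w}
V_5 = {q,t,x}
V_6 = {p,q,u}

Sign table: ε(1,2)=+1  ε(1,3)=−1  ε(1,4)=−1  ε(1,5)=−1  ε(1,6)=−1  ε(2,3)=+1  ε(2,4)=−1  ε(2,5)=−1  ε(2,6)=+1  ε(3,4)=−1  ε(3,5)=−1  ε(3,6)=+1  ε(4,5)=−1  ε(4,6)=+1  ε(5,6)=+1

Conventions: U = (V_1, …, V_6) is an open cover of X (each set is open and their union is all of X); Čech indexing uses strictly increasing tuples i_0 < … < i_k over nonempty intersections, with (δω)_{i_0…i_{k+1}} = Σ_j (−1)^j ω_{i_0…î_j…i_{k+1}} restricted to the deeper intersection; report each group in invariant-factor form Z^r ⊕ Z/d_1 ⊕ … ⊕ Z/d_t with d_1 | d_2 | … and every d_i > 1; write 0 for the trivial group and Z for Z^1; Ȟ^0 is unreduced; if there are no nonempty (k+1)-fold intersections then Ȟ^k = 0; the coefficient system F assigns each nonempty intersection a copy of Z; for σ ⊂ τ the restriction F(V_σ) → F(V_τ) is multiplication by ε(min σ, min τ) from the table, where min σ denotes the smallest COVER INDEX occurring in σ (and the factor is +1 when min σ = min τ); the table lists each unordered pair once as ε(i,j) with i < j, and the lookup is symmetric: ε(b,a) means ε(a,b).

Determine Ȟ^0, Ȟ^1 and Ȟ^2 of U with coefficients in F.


nerve simplices:
  V12={s} V14={v} V15={x} V16={u} V23={r} V34={w} V56={q}
C dims 6,7; δ0: rk 5, SNF 1^5
degree 0: 6−5−0 = 1 → Ȟ^0 ≅ Z
degree 1: 7−0−5 = 2 → Ȟ^1 ≅ Z^2
degree 2: 0−0−0 = 0 → Ȟ^2 ≅ 0

Ȟ^0 = Z; Ȟ^1 = Z^2; Ȟ^2 = 0


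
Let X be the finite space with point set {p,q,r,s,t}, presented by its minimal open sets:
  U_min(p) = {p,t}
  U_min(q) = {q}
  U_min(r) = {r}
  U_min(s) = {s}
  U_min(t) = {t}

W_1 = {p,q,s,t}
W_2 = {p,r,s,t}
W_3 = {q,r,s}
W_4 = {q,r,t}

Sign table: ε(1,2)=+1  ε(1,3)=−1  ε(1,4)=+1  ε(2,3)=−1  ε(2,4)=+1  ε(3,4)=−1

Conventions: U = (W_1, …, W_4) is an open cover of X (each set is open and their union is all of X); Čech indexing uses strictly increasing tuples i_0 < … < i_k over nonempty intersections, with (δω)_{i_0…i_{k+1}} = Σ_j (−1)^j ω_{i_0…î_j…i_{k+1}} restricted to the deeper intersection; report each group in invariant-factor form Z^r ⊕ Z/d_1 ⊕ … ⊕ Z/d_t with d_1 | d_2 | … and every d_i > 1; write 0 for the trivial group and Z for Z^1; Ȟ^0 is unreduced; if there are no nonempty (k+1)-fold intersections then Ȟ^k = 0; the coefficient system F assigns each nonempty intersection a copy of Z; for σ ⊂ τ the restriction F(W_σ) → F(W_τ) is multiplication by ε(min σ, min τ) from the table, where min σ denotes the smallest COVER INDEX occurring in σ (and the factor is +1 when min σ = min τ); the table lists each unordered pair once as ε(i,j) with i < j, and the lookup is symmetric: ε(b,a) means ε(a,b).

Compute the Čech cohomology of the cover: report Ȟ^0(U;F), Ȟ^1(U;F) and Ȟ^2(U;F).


nerve of the cover:
  W12={p,s,t} W13={q,s} W14={q,t} W23={r,s} W24={r,t} W34={q,r}
  W123={s} W124={t} W134={q} W234={r}
C dims 4,6,4; δ0: rk 3, SNF 1^3; δ1: rk 3, SNF 1^3
Ȟ^0 = (4 − 3) − 0 = 1, so Ȟ^0 ≅ Z
Ȟ^1 = (6 − 3) − 3 = 0, so Ȟ^1 ≅ 0
Ȟ^2 = (4 − 0) − 3 = 1, so Ȟ^2 ≅ Z

Ȟ^0(U;F) ≅ Z, Ȟ^1(U;F) ≅ 0 and Ȟ^2(U;F) ≅ Z


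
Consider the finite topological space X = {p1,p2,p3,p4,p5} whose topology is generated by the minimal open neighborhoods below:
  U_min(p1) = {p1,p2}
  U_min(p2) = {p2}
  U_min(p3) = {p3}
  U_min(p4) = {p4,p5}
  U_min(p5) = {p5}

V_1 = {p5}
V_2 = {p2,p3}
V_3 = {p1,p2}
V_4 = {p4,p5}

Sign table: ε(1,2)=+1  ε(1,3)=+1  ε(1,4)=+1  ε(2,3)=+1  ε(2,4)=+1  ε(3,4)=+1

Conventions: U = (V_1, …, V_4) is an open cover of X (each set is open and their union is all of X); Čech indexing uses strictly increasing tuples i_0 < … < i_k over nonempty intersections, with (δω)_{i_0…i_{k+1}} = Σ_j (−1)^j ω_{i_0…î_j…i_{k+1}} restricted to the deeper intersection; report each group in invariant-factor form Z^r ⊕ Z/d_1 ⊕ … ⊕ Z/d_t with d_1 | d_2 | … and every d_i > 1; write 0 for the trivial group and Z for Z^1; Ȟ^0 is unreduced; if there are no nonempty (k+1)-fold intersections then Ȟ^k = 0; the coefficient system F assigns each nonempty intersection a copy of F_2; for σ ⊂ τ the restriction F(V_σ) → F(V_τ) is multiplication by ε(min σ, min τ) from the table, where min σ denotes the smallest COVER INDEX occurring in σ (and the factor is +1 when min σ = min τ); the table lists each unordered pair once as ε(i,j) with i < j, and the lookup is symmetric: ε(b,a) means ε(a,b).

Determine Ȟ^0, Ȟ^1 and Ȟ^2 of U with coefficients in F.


Ȟ^0 ≅ Z/2 ⊕ Z/2,  Ȟ^1 ≅ 0,  Ȟ^2 ≅ 0

intersection data:
  V14={p5} V23={p2}
C dims 4,2; δ0: rk_F2 2
Ȟ^0 = (4 − 2) − 0 = 2, so Ȟ^0 ≅ Z/2 ⊕ Z/2
Ȟ^1 = (2 − 0) − 2 = 0, so Ȟ^1 ≅ 0
Ȟ^2 = (0 − 0) − 0 = 0, so Ȟ^2 ≅ 0


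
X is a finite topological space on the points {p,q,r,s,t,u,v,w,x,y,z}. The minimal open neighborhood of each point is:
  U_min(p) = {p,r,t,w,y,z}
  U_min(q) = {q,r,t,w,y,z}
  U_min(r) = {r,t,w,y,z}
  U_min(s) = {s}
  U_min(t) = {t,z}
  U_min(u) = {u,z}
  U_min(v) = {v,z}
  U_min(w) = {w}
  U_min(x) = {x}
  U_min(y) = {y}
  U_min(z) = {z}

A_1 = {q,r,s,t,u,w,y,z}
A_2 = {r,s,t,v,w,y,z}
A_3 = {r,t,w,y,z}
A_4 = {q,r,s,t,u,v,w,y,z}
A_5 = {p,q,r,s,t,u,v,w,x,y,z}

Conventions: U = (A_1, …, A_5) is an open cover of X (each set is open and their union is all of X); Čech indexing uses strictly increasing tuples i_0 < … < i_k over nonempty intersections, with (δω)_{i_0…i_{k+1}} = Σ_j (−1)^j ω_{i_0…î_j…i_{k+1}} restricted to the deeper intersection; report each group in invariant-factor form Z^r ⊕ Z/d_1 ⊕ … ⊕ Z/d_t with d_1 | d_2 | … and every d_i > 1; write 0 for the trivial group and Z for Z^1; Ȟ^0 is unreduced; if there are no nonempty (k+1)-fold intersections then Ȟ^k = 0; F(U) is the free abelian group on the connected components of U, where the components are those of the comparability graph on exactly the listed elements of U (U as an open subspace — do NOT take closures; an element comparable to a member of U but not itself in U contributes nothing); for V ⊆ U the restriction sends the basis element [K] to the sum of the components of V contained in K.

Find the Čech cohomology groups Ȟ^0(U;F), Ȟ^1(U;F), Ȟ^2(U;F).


nerve of the cover:
  A12={r,s,t,w,y,z} A13={r,t,w,y,z} A14={q,r,s,t,u,w,y,z} A15={q,r,s,t,u,w,y,z} A23={r,t,w,y,z} A24={r,s,t,v,w,y,z} A25={r,s,t,v,w,y,z} A34={r,t,w,y,z} A35={r,t,w,y,z} A45={q,r,s,t,u,v,w,y,z}
  A123={r,t,w,y,z} A124={r,s,t,w,y,z} A125={r,s,t,w,y,z} A134={r,t,w,y,z} A135={r,t,w,y,z} A145={q,r,s,t,u,w,y,z} A234={r,t,w,y,z} A235={r,t,w,y,z} A245={r,s,t,v,w,y,z} A345={r,t,w,y,z}
  A1234={r,t,w,y,z} A1235={r,t,w,y,z} A1245={r,s,t,w,y,z} A1345={r,t,w,y,z} A2345={r,t,w,y,z}
  A12345={r,t,w,y,z}
components per intersection:
  A1: {q,r,t,u,w,y,z} {s}
  A2: {r,t,v,w,y,z} {s}
  A3: {r,t,w,y,z}
  A4: {q,r,t,u,v,w,y,z} {s}
  A5: {p,q,r,t,u,v,w,y,z} {s} {x}
  A12: {r,t,w,y,z} {s}
  A13: {r,t,w,y,z}
  A14: {q,r,t,u,w,y,z} {s}
  A15: {q,r,t,u,w,y,z} {s}
  A23: {r,t,w,y,z}
  A24: {r,t,v,w,y,z} {s}
  A25: {r,t,v,w,y,z} {s}
  A34: {r,t,w,y,z}
  A35: {r,t,w,y,z}
  A45: {q,r,t,u,v,w,y,z} {s}
  A123: {r,t,w,y,z}
  A124: {r,t,w,y,z} {s}
  A125: {r,t,w,y,z} {s}
  A134: {r,t,w,y,z}
  A135: {r,t,w,y,z}
  A145: {q,r,t,u,w,y,z} {s}
  A234: {r,t,w,y,z}
  A235: {r,t,w,y,z}
  A245: {r,t,v,w,y,z} {s}
  A345: {r,t,w,y,z}
  A1234: {r,t,w,y,z}
  A1235: {r,t,w,y,z}
  A1245: {r,t,w,y,z} {s}
  A1345: {r,t,w,y,z}
  A2345: {r,t,w,y,z}
  A12345: {r,t,w,y,z}
C dims 10,16,14,6; δ0: rk 7, SNF 1^7; δ1: rk 9, SNF 1^9; δ2: rk 5, SNF 1^5
Ȟ^0 = (10 − 7) − 0 = 3, so Ȟ^0 ≅ Z^3
Ȟ^1 = (16 − 9) − 7 = 0, so Ȟ^1 ≅ 0
Ȟ^2 = (14 − 5) − 9 = 0, so Ȟ^2 ≅ 0

Ȟ^0 ≅ Z^3; Ȟ^1 ≅ 0; Ȟ^2 ≅ 0
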